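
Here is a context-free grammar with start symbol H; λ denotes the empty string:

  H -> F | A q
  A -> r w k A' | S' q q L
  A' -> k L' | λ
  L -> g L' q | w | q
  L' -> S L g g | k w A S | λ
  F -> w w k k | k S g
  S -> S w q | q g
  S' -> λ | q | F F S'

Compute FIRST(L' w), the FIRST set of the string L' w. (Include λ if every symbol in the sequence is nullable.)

{ k, q, w }

Add FIRST(L')\{λ} = { k, q }; L' is nullable, continue.
w is a terminal; add {w} and stop.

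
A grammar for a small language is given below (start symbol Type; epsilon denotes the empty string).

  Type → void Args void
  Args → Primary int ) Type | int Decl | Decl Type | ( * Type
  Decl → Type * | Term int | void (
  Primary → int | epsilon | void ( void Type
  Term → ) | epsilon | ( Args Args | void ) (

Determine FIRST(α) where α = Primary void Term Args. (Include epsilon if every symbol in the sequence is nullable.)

{ int, void }

Add FIRST(Primary)\{epsilon} = { int, void }; Primary is nullable, continue.
void is a terminal; add {void} and stop.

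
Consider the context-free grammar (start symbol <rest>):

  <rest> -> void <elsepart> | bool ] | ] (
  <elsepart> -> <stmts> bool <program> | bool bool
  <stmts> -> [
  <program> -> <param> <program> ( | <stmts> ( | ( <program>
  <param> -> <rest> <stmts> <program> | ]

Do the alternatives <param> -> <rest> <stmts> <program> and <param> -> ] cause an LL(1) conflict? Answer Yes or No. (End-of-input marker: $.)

FIRST(<rest> <stmts> <program>) = { ], bool, void } and FIRST(]) = { ] }.
Both contain ], so the two alternatives are not disjoint — LL(1) conflict.

Yes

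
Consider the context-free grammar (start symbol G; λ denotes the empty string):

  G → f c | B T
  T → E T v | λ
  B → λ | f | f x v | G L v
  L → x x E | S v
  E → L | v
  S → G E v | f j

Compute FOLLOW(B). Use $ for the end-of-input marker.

In G → B T: add FIRST(T)\{λ} = { f, v, x }.
  Since T is nullable, also add FOLLOW(G) = { $, f, v, x }.
Union: FOLLOW(B) = { $, f, v, x }.

{ $, f, v, x }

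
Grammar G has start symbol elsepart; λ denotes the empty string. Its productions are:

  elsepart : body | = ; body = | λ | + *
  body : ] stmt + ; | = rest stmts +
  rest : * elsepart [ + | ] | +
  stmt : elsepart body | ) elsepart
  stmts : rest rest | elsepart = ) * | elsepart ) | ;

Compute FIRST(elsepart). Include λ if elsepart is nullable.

From elsepart : body: add FIRST(body) = { =, ] }.
elsepart : = ; body = contributes {=}.
elsepart : λ contributes λ.
elsepart : + * contributes {+}.
Union: FIRST(elsepart) = { +, =, ], λ }.

{ +, =, ], λ }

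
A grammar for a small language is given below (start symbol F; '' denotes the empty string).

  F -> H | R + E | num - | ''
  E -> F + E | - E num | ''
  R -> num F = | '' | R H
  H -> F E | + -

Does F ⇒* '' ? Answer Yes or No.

Yes

F has an ''-production, so F ⇒ ''.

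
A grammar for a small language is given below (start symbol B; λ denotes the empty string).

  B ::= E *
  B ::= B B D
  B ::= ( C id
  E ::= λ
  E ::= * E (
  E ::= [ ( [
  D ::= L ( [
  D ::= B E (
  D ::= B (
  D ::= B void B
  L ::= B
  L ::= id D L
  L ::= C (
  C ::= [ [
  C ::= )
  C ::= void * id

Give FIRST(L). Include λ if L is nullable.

From L ::= B: add FIRST(B) = { (, *, [ }.
L ::= id D L contributes {id}.
From L ::= C (: add FIRST(C) = { ), [, void }.
Union: FIRST(L) = { (, ), *, [, id, void }.

{ (, ), *, [, id, void }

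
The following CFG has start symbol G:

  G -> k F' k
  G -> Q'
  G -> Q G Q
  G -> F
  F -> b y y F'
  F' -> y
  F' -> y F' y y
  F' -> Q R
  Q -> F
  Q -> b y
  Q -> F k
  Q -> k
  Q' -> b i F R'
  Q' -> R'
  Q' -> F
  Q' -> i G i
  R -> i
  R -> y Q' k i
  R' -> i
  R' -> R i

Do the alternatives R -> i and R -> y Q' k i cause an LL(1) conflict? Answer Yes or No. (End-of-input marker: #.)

FIRST(i) = { i } and FIRST(y Q' k i) = { y }.
The FIRST sets are disjoint and neither alternative is nullable — no conflict.

No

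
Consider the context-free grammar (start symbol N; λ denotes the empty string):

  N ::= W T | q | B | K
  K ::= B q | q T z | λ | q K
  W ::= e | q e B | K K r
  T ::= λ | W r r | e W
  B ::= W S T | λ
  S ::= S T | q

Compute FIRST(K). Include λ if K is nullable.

From K ::= B q: B nullable, take FIRST(B) ∪ {q} = { e, q, r }.
K ::= q T z contributes {q}.
K ::= λ contributes λ.
K ::= q K contributes {q}.
Union: FIRST(K) = { e, q, r, λ }.

{ e, q, r, λ }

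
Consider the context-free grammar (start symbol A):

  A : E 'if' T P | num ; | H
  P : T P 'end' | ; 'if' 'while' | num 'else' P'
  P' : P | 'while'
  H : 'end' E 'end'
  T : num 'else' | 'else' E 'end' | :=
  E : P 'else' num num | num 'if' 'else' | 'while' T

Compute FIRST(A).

From A : E 'if' T P: add FIRST(E) = { 'else', 'while', :=, ;, num }.
A : num ; contributes {num}.
From A : H: add FIRST(H) = { 'end' }.
Union: FIRST(A) = { 'else', 'end', 'while', :=, ;, num }.

{ 'else', 'end', 'while', :=, ;, num }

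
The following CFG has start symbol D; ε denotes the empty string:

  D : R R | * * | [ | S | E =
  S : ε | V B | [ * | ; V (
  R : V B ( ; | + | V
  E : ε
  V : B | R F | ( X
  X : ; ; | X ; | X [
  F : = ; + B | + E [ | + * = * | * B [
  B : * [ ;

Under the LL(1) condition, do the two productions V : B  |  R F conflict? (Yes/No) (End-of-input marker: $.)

Yes

FIRST(B) = { * } and FIRST(R F) = { (, *, + }.
Both contain *, so the two alternatives are not disjoint — LL(1) conflict.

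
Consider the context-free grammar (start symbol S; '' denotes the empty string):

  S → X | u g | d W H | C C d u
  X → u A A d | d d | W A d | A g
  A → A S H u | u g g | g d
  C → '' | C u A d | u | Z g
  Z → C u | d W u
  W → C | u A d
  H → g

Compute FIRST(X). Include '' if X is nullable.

{ d, g, u }

X → u A A d contributes {u}.
X → d d contributes {d}.
From X → W A d: W nullable, take FIRST(W) ∪ FIRST(A) = { d, g, u }.
From X → A g: add FIRST(A) = { g, u }.
Union: FIRST(X) = { d, g, u }.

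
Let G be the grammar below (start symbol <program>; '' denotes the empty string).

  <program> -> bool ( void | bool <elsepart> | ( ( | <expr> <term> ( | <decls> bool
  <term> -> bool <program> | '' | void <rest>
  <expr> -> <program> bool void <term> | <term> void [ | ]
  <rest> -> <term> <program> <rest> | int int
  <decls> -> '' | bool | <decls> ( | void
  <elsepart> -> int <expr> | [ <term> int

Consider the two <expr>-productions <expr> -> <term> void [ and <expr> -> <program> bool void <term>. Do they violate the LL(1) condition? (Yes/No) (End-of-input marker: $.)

FIRST(<term> void [) = { bool, void } and FIRST(<program> bool void <term>) = { (, ], bool, void }.
Both contain bool, so the two alternatives are not disjoint — LL(1) conflict.

Yes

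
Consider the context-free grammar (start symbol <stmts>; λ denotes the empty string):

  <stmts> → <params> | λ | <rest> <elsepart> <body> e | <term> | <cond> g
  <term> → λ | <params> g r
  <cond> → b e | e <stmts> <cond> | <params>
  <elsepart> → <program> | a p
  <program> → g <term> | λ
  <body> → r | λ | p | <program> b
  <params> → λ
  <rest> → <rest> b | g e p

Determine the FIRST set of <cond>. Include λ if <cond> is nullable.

{ b, e, λ }

<cond> → b e contributes {b}.
<cond> → e <stmts> <cond> contributes {e}.
From <cond> → <params>: add FIRST(<params>) = { λ } (including λ since <params> is nullable).
Union: FIRST(<cond>) = { b, e, λ }.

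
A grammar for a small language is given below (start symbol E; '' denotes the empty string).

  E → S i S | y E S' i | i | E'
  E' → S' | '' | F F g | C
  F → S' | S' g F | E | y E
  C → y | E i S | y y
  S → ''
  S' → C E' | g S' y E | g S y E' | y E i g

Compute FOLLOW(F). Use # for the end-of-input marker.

{ g, i, y }

In E' → F F g: add FIRST(F g) = { g, i, y }.
In E' → F F g: add FIRST(g) = { g }.
In F → S' g F: F is at the end, add FOLLOW(F) = { g, i, y }.
Union: FOLLOW(F) = { g, i, y }.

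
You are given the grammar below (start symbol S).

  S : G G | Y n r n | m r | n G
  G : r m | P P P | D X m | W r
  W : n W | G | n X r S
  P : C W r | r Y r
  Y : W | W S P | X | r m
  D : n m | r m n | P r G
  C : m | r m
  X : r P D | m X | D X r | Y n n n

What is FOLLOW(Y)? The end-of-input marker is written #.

{ n, r }

In S : Y n r n: add FIRST(n r n) = { n }.
In P : r Y r: add FIRST(r) = { r }.
In X : Y n n n: add FIRST(n n n) = { n }.
Union: FOLLOW(Y) = { n, r }.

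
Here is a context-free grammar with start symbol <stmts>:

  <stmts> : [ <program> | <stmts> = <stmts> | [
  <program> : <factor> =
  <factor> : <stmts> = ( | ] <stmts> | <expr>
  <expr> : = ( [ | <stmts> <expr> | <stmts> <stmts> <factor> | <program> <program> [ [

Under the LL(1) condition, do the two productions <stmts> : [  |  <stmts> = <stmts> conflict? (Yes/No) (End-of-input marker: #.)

FIRST([) = { [ } and FIRST(<stmts> = <stmts>) = { [ }.
Both contain [, so the two alternatives are not disjoint — LL(1) conflict.

Yes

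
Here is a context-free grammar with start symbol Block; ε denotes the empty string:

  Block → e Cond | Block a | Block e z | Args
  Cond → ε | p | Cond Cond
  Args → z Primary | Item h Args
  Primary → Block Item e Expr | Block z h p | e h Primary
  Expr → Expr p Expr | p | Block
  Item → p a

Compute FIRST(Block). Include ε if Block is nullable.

{ e, p, z }

Block → e Cond contributes {e}.
From Block → Block a: add FIRST(Block) = { e, p, z }.
From Block → Block e z: add FIRST(Block) = { e, p, z }.
From Block → Args: add FIRST(Args) = { p, z }.
Union: FIRST(Block) = { e, p, z }.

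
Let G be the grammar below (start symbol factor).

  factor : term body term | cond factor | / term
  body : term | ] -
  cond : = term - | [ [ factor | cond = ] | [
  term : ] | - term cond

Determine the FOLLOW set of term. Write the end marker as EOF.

{ EOF, -, /, =, [, ] }

In factor : term body term: add FIRST(body term) = { -, ] }.
In factor : term body term: term is at the end, add FOLLOW(factor) = { EOF, -, /, =, [, ] }.
In factor : / term: term is at the end, add FOLLOW(factor) = { EOF, -, /, =, [, ] }.
In body : term: term is at the end, add FOLLOW(body) = { -, ] }.
In cond : = term -: add FIRST(-) = { - }.
In term : - term cond: add FIRST(cond) = { =, [ }.
Union: FOLLOW(term) = { EOF, -, /, =, [, ] }.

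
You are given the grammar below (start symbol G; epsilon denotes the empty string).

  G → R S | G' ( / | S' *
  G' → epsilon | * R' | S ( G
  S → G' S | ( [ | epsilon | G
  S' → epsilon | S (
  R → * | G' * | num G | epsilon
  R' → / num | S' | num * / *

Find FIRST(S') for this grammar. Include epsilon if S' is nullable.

S' → epsilon contributes epsilon.
From S' → S (: S nullable, take FIRST(S) ∪ {(} = { (, *, num }.
Union: FIRST(S') = { (, *, num, epsilon }.

{ (, *, num, epsilon }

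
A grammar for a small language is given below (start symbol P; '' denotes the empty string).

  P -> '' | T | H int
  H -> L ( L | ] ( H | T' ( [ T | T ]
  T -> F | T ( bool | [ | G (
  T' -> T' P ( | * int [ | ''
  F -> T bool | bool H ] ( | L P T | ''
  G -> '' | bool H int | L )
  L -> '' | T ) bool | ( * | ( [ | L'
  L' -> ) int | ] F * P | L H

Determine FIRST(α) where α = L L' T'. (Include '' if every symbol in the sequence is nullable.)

{ (, ), *, [, ], bool }

Add FIRST(L)\{''} = { (, ), *, [, ], bool }; L is nullable, continue.
Add FIRST(L') = { (, ), *, [, ], bool }; L' is not nullable, stop.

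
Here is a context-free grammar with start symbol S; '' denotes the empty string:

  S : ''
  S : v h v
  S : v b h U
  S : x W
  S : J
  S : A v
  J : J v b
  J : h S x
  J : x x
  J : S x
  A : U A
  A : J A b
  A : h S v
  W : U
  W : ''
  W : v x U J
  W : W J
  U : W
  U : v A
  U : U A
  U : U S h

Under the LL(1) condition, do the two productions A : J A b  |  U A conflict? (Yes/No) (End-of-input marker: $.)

Yes

FIRST(J A b) = { h, v, x } and FIRST(U A) = { h, v, x }.
Both contain h, so the two alternatives are not disjoint — LL(1) conflict.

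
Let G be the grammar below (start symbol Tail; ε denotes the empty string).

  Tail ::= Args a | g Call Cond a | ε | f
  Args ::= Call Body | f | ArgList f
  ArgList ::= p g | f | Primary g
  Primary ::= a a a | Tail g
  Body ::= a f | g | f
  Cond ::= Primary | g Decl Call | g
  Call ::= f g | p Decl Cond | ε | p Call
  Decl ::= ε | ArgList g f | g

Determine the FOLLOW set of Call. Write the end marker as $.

{ a, f, g, p }

In Tail ::= g Call Cond a: add FIRST(Cond a) = { a, f, g, p }.
In Args ::= Call Body: add FIRST(Body) = { a, f, g }.
In Cond ::= g Decl Call: Call is at the end, add FOLLOW(Cond) = { a, f, g, p }.
In Call ::= p Call: Call is at the end, add FOLLOW(Call) = { a, f, g, p }.
Union: FOLLOW(Call) = { a, f, g, p }.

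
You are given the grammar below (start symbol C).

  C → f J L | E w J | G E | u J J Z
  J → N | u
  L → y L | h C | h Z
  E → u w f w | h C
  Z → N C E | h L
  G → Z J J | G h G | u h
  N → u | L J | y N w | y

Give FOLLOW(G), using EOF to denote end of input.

In C → G E: add FIRST(E) = { h, u }.
In G → G h G: add FIRST(h G) = { h }.
In G → G h G: G is at the end, add FOLLOW(G) = { h, u }.
Union: FOLLOW(G) = { h, u }.

{ h, u }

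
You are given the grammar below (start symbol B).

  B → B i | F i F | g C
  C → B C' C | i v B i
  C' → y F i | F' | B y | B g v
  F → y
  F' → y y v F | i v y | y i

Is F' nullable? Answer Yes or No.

No nonterminal in this grammar is nullable.
No production of F' has an RHS whose symbols are all nullable, so F' is not nullable.

No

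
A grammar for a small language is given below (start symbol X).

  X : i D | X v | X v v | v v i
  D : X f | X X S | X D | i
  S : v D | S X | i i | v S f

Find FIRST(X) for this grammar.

X : i D contributes {i}.
From X : X v: add FIRST(X) = { i, v }.
From X : X v v: add FIRST(X) = { i, v }.
X : v v i contributes {v}.
Union: FIRST(X) = { i, v }.

{ i, v }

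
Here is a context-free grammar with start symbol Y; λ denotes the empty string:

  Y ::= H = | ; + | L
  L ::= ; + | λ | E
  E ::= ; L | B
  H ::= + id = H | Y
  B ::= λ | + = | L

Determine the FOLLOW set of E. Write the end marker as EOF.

In L ::= E: E is at the end, add FOLLOW(L) = { EOF, = }.
Union: FOLLOW(E) = { EOF, = }.

{ EOF, = }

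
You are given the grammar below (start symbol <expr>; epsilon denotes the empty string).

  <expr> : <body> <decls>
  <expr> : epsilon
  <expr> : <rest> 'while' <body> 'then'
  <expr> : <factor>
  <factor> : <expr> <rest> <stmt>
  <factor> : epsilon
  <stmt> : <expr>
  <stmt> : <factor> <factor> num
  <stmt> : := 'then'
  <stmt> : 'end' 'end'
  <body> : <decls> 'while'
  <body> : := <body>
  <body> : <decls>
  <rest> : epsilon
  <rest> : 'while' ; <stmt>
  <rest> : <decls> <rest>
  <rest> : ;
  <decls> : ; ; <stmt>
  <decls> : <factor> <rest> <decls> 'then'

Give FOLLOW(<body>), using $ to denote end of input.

{ 'end', 'then', 'while', :=, ;, num }

In <expr> : <body> <decls>: add FIRST(<decls>) = { 'end', 'while', :=, ;, num }.
In <expr> : <rest> 'while' <body> 'then': add FIRST('then') = { 'then' }.
In <body> : := <body>: <body> is at the end, add FOLLOW(<body>) = { 'end', 'then', 'while', :=, ;, num }.
Union: FOLLOW(<body>) = { 'end', 'then', 'while', :=, ;, num }.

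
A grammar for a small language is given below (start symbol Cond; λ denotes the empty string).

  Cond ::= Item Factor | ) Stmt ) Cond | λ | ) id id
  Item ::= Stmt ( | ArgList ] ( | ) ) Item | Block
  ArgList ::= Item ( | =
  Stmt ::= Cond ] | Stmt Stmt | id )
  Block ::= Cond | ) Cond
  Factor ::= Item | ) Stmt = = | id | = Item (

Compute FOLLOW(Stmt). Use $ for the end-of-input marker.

In Cond ::= ) Stmt ) Cond: add FIRST() Cond) = { ) }.
In Item ::= Stmt (: add FIRST(() = { ( }.
In Stmt ::= Stmt Stmt: add FIRST(Stmt) = { (, ), =, ], id }.
In Stmt ::= Stmt Stmt: Stmt is at the end, add FOLLOW(Stmt) = { (, ), =, ], id }.
In Factor ::= ) Stmt = =: add FIRST(= =) = { = }.
Union: FOLLOW(Stmt) = { (, ), =, ], id }.

{ (, ), =, ], id }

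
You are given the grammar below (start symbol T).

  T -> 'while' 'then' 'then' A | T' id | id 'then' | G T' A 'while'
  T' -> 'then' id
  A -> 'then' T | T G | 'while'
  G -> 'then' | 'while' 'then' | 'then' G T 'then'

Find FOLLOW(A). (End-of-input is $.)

In T -> 'while' 'then' 'then' A: A is at the end, add FOLLOW(T) = { $, 'then', 'while' }.
In T -> G T' A 'while': add FIRST('while') = { 'while' }.
Union: FOLLOW(A) = { $, 'then', 'while' }.

{ $, 'then', 'while' }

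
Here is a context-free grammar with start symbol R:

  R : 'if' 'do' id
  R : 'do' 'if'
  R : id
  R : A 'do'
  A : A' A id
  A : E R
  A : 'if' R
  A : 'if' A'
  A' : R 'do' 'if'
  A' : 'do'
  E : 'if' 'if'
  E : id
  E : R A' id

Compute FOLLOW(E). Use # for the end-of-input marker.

In A : E R: add FIRST(R) = { 'do', 'if', id }.
Union: FOLLOW(E) = { 'do', 'if', id }.

{ 'do', 'if', id }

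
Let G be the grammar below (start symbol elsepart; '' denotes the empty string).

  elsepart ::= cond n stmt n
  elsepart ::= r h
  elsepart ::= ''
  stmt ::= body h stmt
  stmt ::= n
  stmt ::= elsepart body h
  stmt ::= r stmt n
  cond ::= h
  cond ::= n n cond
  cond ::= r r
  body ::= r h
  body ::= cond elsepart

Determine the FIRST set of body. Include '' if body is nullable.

{ h, n, r }

body ::= r h contributes {r}.
From body ::= cond elsepart: add FIRST(cond) = { h, n, r }.
Union: FIRST(body) = { h, n, r }.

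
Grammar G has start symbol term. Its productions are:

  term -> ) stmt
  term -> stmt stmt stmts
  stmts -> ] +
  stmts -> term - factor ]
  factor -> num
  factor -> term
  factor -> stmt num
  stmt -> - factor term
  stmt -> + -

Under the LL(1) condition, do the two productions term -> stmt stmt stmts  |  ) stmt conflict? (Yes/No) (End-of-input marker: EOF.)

No

FIRST(stmt stmt stmts) = { +, - } and FIRST() stmt) = { ) }.
The FIRST sets are disjoint and neither alternative is nullable — no conflict.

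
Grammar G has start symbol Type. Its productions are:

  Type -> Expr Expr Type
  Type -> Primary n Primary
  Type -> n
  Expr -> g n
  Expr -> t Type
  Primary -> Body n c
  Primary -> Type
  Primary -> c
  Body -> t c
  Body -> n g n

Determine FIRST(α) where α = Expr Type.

Add FIRST(Expr) = { g, t }; Expr is not nullable, stop.

{ g, t }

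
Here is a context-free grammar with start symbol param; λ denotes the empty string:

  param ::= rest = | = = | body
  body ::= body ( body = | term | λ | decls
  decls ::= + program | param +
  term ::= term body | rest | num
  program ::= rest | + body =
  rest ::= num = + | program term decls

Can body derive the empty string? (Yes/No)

Yes

body has an λ-production, so body ⇒ λ.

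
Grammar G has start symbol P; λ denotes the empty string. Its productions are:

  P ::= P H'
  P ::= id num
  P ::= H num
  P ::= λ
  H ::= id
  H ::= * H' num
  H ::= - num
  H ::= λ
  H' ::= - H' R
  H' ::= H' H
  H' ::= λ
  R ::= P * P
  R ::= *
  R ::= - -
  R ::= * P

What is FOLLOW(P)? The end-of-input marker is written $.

P is the start symbol, so $ ∈ FOLLOW(P).
In P ::= P H': add FIRST(H')\{λ} = { *, -, id }.
  Since H' is nullable, also add FOLLOW(P) = { $, *, -, id, num }.
In R ::= P * P: add FIRST(* P) = { * }.
In R ::= P * P: P is at the end, add FOLLOW(R) = { $, *, -, id, num }.
In R ::= * P: P is at the end, add FOLLOW(R) = { $, *, -, id, num }.
Union: FOLLOW(P) = { $, *, -, id, num }.

{ $, *, -, id, num }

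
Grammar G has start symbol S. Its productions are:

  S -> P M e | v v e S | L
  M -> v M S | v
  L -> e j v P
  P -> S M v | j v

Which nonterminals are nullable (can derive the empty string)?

No nonterminal has an empty production or an RHS whose symbols are all nullable.

{ } (none)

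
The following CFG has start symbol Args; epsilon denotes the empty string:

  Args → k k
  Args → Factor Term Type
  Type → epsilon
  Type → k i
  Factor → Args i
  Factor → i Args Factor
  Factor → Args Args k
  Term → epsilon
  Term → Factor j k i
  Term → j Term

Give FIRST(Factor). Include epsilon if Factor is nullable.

From Factor → Args i: add FIRST(Args) = { i, k }.
Factor → i Args Factor contributes {i}.
From Factor → Args Args k: add FIRST(Args) = { i, k }.
Union: FIRST(Factor) = { i, k }.

{ i, k }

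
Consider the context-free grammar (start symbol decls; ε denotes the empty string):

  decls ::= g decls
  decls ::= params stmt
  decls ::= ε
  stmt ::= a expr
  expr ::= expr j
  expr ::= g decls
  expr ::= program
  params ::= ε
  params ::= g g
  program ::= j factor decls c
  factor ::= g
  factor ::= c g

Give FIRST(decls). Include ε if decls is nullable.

{ a, g, ε }

decls ::= g decls contributes {g}.
From decls ::= params stmt: params nullable, take FIRST(params) ∪ FIRST(stmt) = { a, g }.
decls ::= ε contributes ε.
Union: FIRST(decls) = { a, g, ε }.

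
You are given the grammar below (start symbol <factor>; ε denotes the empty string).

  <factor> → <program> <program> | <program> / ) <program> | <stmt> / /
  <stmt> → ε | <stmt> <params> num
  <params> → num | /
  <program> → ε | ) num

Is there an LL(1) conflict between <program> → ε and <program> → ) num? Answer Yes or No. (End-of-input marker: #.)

Yes

FIRST(ε) = { ε } and FIRST() num) = { ) }.
The first alternative is nullable and FOLLOW(<program>) = { #, ), / } shares ) with FIRST of the second — conflict.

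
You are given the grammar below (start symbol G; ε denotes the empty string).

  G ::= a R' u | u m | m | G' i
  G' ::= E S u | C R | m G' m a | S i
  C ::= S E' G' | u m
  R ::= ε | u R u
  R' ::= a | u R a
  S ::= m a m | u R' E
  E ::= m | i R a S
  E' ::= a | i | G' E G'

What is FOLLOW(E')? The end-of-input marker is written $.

In C ::= S E' G': add FIRST(G') = { i, m, u }.
Union: FOLLOW(E') = { i, m, u }.

{ i, m, u }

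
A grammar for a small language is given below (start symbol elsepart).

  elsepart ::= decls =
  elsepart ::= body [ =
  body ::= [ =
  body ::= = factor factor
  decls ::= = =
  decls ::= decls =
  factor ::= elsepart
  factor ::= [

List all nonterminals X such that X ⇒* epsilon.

{ } (none)

No nonterminal has an empty production or an RHS whose symbols are all nullable.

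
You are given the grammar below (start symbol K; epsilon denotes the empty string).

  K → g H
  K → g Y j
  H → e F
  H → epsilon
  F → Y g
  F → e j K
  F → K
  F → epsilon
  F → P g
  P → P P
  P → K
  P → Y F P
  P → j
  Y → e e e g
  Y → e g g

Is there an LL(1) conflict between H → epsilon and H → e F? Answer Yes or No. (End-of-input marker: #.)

FIRST(epsilon) = { epsilon } and FIRST(e F) = { e }.
The first alternative is nullable and FOLLOW(H) = { #, e, g, j } shares e with FIRST of the second — conflict.

Yes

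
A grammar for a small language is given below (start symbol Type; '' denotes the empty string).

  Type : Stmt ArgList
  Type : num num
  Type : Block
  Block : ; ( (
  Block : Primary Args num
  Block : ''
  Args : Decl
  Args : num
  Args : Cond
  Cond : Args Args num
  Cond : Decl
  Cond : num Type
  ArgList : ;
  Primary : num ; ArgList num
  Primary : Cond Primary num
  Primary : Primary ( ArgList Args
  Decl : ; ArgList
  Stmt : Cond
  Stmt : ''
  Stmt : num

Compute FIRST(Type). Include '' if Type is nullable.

From Type : Stmt ArgList: Stmt nullable, take FIRST(Stmt) ∪ FIRST(ArgList) = { ;, num }.
Type : num num contributes {num}.
From Type : Block: add FIRST(Block) = { ;, num, '' } (including '' since Block is nullable).
Union: FIRST(Type) = { ;, num, '' }.

{ ;, num, '' }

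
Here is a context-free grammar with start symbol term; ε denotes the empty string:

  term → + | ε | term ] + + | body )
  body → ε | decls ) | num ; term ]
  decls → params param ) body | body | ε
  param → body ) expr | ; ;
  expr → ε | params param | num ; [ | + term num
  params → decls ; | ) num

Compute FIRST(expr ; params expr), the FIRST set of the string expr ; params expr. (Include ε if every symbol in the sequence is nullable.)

Add FIRST(expr)\{ε} = { ), +, ;, num }; expr is nullable, continue.
; is a terminal; add {;} and stop.

{ ), +, ;, num }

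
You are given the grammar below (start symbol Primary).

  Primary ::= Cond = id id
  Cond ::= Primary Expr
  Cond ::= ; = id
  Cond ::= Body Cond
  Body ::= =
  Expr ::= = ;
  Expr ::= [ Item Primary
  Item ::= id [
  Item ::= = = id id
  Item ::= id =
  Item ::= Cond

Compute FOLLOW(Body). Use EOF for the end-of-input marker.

In Cond ::= Body Cond: add FIRST(Cond) = { ;, = }.
Union: FOLLOW(Body) = { ;, = }.

{ ;, = }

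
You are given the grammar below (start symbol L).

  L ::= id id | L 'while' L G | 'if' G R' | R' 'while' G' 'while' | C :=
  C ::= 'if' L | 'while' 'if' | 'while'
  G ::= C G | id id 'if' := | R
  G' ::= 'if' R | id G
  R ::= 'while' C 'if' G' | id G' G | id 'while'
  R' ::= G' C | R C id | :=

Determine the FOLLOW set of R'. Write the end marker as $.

In L ::= 'if' G R': R' is at the end, add FOLLOW(L) = { $, 'if', 'while', :=, id }.
In L ::= R' 'while' G' 'while': add FIRST('while' G' 'while') = { 'while' }.
Union: FOLLOW(R') = { $, 'if', 'while', :=, id }.

{ $, 'if', 'while', :=, id }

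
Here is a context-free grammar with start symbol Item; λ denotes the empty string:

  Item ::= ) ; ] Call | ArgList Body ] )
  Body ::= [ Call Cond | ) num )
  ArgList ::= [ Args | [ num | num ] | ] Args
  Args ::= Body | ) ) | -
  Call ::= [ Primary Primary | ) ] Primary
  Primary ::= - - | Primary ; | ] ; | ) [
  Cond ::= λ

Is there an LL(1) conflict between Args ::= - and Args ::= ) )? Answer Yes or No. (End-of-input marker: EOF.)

No

FIRST(-) = { - } and FIRST() )) = { ) }.
The FIRST sets are disjoint and neither alternative is nullable — no conflict.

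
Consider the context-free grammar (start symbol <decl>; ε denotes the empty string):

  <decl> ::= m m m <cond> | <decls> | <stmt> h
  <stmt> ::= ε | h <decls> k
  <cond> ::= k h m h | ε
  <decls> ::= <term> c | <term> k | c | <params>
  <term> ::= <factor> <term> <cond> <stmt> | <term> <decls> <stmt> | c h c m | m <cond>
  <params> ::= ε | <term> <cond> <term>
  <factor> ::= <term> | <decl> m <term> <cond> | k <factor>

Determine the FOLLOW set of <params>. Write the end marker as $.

In <decls> ::= <params>: <params> is at the end, add FOLLOW(<decls>) = { $, c, h, k, m }.
Union: FOLLOW(<params>) = { $, c, h, k, m }.

{ $, c, h, k, m }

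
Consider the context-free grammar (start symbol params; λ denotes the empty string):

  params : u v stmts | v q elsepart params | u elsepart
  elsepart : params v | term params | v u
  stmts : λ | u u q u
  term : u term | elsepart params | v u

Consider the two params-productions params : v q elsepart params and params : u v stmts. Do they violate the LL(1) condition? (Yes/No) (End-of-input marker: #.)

No

FIRST(v q elsepart params) = { v } and FIRST(u v stmts) = { u }.
The FIRST sets are disjoint and neither alternative is nullable — no conflict.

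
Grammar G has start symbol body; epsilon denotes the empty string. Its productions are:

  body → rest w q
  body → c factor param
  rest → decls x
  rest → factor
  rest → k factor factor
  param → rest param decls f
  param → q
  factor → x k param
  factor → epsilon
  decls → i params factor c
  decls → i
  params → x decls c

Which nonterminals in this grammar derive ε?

{ factor, rest }

Directly nullable (have an epsilon-production): factor.
rest → factor with every symbol nullable, so rest is nullable.
No other nonterminal has a production whose RHS symbols are all nullable.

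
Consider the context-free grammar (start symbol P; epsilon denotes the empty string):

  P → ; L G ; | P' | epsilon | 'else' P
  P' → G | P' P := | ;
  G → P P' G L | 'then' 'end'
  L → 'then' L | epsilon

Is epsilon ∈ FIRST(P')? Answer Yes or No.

Nullable nonterminals: L, P.
No production of P' has an RHS whose symbols are all nullable, so P' is not nullable.

No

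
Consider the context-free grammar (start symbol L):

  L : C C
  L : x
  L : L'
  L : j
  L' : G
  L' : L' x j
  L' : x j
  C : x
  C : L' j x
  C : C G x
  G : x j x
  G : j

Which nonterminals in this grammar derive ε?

{ } (none)

No nonterminal has an empty production or an RHS whose symbols are all nullable.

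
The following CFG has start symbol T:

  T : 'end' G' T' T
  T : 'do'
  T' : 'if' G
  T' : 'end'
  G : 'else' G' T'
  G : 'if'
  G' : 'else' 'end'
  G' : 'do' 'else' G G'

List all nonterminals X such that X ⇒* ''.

{ } (none)

No nonterminal has an empty production or an RHS whose symbols are all nullable.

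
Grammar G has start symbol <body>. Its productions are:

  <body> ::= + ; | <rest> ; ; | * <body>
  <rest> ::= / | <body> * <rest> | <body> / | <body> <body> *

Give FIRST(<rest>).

{ *, +, / }

<rest> ::= / contributes {/}.
From <rest> ::= <body> * <rest>: add FIRST(<body>) = { *, +, / }.
From <rest> ::= <body> /: add FIRST(<body>) = { *, +, / }.
From <rest> ::= <body> <body> *: add FIRST(<body>) = { *, +, / }.
Union: FIRST(<rest>) = { *, +, / }.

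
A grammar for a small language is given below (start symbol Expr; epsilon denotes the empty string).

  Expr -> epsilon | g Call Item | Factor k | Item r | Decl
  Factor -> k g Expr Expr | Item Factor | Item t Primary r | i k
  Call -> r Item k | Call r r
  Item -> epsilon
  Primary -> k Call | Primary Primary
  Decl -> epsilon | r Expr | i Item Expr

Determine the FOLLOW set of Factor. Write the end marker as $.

{ k }

In Expr -> Factor k: add FIRST(k) = { k }.
In Factor -> Item Factor: Factor is at the end, add FOLLOW(Factor) = { k }.
Union: FOLLOW(Factor) = { k }.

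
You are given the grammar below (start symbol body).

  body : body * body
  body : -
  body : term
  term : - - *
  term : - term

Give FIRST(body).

{ - }

From body : body * body: add FIRST(body) = { - }.
body : - contributes {-}.
From body : term: add FIRST(term) = { - }.
Union: FIRST(body) = { - }.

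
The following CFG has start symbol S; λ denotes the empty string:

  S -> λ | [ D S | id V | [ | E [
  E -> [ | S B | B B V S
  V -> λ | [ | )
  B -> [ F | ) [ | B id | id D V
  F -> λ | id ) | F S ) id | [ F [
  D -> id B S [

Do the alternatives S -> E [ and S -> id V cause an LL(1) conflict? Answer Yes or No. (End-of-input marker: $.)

FIRST(E [) = { ), [, id } and FIRST(id V) = { id }.
Both contain id, so the two alternatives are not disjoint — LL(1) conflict.

Yes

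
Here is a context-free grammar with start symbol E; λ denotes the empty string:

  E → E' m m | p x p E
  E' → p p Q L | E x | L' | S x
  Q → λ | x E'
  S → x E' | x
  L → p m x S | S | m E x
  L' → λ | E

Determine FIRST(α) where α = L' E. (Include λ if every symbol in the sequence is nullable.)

Add FIRST(L')\{λ} = { m, p, x }; L' is nullable, continue.
Add FIRST(E) = { m, p, x }; E is not nullable, stop.

{ m, p, x }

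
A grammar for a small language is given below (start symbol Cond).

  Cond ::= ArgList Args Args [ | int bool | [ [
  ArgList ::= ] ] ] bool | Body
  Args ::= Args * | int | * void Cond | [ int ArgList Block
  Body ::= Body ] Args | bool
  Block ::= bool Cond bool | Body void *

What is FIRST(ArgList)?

{ ], bool }

ArgList ::= ] ] ] bool contributes {]}.
From ArgList ::= Body: add FIRST(Body) = { bool }.
Union: FIRST(ArgList) = { ], bool }.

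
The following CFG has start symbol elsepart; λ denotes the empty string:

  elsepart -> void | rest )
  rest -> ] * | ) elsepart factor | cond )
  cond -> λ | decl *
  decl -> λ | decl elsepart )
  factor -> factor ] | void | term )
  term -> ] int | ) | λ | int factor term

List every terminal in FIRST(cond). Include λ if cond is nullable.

{ ), *, ], void, λ }

cond -> λ contributes λ.
From cond -> decl *: decl nullable, take FIRST(decl) ∪ {*} = { ), *, ], void }.
Union: FIRST(cond) = { ), *, ], void, λ }.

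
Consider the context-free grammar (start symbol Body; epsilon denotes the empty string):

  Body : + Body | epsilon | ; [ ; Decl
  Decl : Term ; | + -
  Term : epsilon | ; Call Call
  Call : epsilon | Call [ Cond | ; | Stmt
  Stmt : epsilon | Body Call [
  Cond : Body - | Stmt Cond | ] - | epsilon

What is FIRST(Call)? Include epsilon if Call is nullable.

{ +, ;, [, epsilon }

Call : epsilon contributes epsilon.
From Call : Call [ Cond: Call nullable, take FIRST(Call) ∪ {[} = { +, ;, [ }.
Call : ; contributes {;}.
From Call : Stmt: add FIRST(Stmt) = { +, ;, [, epsilon } (including epsilon since Stmt is nullable).
Union: FIRST(Call) = { +, ;, [, epsilon }.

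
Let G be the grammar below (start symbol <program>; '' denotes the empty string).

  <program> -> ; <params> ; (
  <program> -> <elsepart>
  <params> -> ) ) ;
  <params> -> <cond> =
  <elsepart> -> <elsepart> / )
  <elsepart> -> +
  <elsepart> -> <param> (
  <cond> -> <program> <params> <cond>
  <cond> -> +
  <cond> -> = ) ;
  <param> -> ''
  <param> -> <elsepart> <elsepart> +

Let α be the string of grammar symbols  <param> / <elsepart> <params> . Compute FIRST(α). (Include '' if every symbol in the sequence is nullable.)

Add FIRST(<param>)\{''} = { (, + }; <param> is nullable, continue.
/ is a terminal; add {/} and stop.

{ (, +, / }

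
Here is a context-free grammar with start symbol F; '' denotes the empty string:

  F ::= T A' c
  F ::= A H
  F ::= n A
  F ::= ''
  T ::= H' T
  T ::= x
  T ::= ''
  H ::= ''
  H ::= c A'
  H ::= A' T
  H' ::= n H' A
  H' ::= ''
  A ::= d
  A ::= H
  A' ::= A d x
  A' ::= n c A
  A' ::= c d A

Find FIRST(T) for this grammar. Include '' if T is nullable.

{ n, x, '' }

From T ::= H' T: H', T nullable, take FIRST(H') ∪ FIRST(T) = { n, x }; also '' since the whole RHS is nullable.
T ::= x contributes {x}.
T ::= '' contributes ''.
Union: FIRST(T) = { n, x, '' }.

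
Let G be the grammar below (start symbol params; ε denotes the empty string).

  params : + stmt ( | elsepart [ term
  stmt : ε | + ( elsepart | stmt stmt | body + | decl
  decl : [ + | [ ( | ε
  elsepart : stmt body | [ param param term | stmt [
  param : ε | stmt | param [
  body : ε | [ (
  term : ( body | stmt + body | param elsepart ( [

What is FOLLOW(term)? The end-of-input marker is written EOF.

In params : elsepart [ term: term is at the end, add FOLLOW(params) = { EOF }.
In elsepart : [ param param term: term is at the end, add FOLLOW(elsepart) = { (, +, [ }.
Union: FOLLOW(term) = { EOF, (, +, [ }.

{ EOF, (, +, [ }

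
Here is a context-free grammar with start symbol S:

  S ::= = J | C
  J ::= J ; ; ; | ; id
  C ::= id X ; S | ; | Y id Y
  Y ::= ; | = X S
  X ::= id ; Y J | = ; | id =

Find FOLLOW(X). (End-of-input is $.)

{ ;, =, id }

In C ::= id X ; S: add FIRST(; S) = { ; }.
In Y ::= = X S: add FIRST(S) = { ;, =, id }.
Union: FOLLOW(X) = { ;, =, id }.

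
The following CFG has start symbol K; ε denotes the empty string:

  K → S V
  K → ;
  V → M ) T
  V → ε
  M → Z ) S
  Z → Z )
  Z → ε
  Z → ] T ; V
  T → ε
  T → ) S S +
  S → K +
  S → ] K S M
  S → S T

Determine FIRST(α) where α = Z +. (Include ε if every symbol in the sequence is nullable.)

{ ), +, ] }

Add FIRST(Z)\{ε} = { ), ] }; Z is nullable, continue.
+ is a terminal; add {+} and stop.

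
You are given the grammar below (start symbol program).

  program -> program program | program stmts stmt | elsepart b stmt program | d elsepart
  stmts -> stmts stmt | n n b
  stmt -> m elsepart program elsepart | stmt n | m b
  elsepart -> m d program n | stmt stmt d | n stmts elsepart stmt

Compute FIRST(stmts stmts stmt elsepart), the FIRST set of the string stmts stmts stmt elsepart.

Add FIRST(stmts) = { n }; stmts is not nullable, stop.

{ n }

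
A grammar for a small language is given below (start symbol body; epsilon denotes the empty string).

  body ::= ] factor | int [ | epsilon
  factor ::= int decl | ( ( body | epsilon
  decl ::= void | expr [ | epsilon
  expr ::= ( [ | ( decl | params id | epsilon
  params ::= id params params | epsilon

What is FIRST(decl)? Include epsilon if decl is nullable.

decl ::= void contributes {void}.
From decl ::= expr [: expr nullable, take FIRST(expr) ∪ {[} = { (, [, id }.
decl ::= epsilon contributes epsilon.
Union: FIRST(decl) = { (, [, id, void, epsilon }.

{ (, [, id, void, epsilon }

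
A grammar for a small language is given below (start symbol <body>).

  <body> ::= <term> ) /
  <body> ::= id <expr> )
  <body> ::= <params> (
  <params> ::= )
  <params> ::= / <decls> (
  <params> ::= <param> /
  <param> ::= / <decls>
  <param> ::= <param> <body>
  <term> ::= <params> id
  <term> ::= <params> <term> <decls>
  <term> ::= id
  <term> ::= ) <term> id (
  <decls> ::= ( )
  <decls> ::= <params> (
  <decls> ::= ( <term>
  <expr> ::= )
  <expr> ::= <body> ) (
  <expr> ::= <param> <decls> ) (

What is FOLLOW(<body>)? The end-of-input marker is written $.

{ $, (, ), /, id }

<body> is the start symbol, so $ ∈ FOLLOW(<body>).
In <param> ::= <param> <body>: <body> is at the end, add FOLLOW(<param>) = { (, ), /, id }.
In <expr> ::= <body> ) (: add FIRST() () = { ) }.
Union: FOLLOW(<body>) = { $, (, ), /, id }.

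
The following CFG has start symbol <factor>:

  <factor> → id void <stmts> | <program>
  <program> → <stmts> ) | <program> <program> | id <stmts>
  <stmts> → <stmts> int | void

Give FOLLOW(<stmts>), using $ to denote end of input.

{ $, ), id, int, void }

In <factor> → id void <stmts>: <stmts> is at the end, add FOLLOW(<factor>) = { $ }.
In <program> → <stmts> ): add FIRST()) = { ) }.
In <program> → id <stmts>: <stmts> is at the end, add FOLLOW(<program>) = { $, id, void }.
In <stmts> → <stmts> int: add FIRST(int) = { int }.
Union: FOLLOW(<stmts>) = { $, ), id, int, void }.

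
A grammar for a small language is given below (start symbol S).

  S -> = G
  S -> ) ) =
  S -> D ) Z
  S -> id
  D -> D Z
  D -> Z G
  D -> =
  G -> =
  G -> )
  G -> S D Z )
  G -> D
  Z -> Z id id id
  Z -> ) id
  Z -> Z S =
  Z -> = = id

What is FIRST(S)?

S -> = G contributes {=}.
S -> ) ) = contributes {)}.
From S -> D ) Z: add FIRST(D) = { ), = }.
S -> id contributes {id}.
Union: FIRST(S) = { ), =, id }.

{ ), =, id }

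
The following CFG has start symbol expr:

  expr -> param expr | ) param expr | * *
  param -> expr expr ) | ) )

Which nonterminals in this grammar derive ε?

No nonterminal has an empty production or an RHS whose symbols are all nullable.

{ } (none)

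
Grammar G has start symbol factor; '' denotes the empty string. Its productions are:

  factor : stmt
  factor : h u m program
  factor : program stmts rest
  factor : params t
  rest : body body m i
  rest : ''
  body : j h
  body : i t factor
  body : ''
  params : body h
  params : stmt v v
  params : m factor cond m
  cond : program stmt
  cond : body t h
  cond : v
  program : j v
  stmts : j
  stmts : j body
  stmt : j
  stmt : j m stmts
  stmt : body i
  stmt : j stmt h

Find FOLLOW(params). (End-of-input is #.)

In factor : params t: add FIRST(t) = { t }.
Union: FOLLOW(params) = { t }.

{ t }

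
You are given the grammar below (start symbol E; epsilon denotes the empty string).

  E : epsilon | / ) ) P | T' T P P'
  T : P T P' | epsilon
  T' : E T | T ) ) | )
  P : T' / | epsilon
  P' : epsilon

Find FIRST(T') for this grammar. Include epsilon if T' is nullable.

{ ), /, epsilon }

From T' : E T: E, T nullable, take FIRST(E) ∪ FIRST(T) = { ), / }; also epsilon since the whole RHS is nullable.
From T' : T ) ): T nullable, take FIRST(T) ∪ {)} = { ), / }.
T' : ) contributes {)}.
Union: FIRST(T') = { ), /, epsilon }.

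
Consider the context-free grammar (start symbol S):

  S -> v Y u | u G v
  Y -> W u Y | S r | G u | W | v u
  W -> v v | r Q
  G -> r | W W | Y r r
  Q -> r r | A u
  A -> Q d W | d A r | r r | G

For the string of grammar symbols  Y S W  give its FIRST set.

{ r, u, v }

Add FIRST(Y) = { r, u, v }; Y is not nullable, stop.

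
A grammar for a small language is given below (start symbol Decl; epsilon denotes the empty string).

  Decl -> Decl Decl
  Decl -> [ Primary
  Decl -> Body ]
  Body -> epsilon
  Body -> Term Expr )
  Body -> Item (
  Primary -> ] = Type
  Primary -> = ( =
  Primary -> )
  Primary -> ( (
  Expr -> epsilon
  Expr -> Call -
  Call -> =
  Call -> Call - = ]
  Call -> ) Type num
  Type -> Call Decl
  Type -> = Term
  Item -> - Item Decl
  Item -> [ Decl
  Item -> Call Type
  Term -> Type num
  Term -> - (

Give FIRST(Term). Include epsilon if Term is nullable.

From Term -> Type num: add FIRST(Type) = { ), = }.
Term -> - ( contributes {-}.
Union: FIRST(Term) = { ), -, = }.

{ ), -, = }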